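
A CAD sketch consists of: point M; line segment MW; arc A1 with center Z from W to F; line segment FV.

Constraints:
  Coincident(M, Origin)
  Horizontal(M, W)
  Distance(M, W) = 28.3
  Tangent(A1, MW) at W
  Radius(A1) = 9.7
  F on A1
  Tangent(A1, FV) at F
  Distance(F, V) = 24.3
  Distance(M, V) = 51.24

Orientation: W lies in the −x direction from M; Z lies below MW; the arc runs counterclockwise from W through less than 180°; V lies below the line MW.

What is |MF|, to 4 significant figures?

39.16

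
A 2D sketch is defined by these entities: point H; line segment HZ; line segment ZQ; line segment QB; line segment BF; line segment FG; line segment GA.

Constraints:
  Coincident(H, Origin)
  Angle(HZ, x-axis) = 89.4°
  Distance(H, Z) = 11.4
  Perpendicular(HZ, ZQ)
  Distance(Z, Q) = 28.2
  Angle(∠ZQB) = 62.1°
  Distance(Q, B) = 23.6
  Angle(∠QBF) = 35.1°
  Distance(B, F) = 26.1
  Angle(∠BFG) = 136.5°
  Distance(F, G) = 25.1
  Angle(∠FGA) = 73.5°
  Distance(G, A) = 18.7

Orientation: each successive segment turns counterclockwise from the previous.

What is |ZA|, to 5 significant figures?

41.372

H is at the origin; HZ runs at 89.4° with length 11.4, so Z = (0.11938, 11.399). HZ is perpendicular to ZQ, so ZQ runs at 179.40°; with |ZQ| = 28.2, Q = (-28.079, 11.695). ∠ZQB = 62.1° gives QB at -62.700° from the x-axis; with |QB| = 23.6, B = (-17.255, -9.2767). ∠QBF = 35.1° gives BF at 82.200° from the x-axis; with |BF| = 26.1, F = (-13.713, 16.582). ∠BFG = 136.5° gives FG at 125.70° from the x-axis; with |FG| = 25.1, G = (-28.360, 36.965). ∠FGA = 73.5° gives GA at -127.80° from the x-axis; with |GA| = 18.7, A = (-39.821, 22.189). Then |ZA| = |A − Z| = 41.372.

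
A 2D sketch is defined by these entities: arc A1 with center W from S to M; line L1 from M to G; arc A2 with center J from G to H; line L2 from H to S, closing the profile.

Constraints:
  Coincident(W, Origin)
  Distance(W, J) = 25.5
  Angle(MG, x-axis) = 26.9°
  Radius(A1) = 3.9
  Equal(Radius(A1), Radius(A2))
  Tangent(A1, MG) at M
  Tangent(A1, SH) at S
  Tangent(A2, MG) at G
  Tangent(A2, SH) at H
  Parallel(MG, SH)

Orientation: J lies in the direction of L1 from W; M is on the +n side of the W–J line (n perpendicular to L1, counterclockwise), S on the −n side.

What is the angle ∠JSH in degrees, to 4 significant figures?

8.696°

Tangency of A1 to both parallel lines with radius 3.9 puts M and S at W ± 3.9·n: M = (-1.764, 3.478), S = (1.764, -3.478). Equal radii place G and H the same way about J: G = J + 3.9·n = (20.98, 15.02), H = J − 3.9·n = (24.51, 8.059). Then cos ∠JSH = SJ·SH / (|SJ||SH|), giving 8.696°.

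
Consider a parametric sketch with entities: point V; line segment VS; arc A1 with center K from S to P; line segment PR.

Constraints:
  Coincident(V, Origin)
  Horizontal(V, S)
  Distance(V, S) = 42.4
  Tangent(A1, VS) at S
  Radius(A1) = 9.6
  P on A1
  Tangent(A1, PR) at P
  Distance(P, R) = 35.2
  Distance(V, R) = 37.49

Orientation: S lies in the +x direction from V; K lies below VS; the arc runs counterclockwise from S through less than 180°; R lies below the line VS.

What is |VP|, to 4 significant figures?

34.58

Checks: |KS| = 9.600 ✓; |KP| = 9.600 ✓; ∠(KP, PR) = 90.00° ✓; |PR| = 35.20 ✓; |VR| = 37.49 ✓.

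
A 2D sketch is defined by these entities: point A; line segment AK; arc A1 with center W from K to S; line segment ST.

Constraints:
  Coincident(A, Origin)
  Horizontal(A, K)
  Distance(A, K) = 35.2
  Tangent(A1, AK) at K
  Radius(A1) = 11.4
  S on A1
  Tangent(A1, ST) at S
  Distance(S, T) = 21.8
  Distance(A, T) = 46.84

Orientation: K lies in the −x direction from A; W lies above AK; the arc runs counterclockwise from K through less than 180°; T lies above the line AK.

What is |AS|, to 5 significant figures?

28.356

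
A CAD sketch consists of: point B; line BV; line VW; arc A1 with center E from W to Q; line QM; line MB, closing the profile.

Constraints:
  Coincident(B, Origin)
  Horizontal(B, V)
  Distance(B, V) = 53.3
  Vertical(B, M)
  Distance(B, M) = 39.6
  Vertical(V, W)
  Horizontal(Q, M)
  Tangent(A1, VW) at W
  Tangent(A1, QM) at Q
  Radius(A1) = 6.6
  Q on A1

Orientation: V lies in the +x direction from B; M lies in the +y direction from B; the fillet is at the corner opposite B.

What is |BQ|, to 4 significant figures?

61.23

The virtual corner opposite B is at (53.30, 39.60). Tangency of A1 to VW means the radius EW is perpendicular to VW and the tangent condition forces EQ to be normal to QM, with radius 6.6, so the center E sits 6.6 in from both sides at E = (46.70, 33.00). That places the tangent points at W = (53.30, 33.00) on VW and Q = (46.70, 39.60) on QM. Then |BQ| = |Q − B| = 61.23.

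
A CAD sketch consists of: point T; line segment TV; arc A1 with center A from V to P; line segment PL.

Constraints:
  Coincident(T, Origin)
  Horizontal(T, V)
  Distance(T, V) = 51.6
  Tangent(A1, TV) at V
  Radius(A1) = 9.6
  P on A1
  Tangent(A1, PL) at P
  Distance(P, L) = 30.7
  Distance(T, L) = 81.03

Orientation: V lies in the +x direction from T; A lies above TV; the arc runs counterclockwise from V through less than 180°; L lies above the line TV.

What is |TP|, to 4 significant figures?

60.34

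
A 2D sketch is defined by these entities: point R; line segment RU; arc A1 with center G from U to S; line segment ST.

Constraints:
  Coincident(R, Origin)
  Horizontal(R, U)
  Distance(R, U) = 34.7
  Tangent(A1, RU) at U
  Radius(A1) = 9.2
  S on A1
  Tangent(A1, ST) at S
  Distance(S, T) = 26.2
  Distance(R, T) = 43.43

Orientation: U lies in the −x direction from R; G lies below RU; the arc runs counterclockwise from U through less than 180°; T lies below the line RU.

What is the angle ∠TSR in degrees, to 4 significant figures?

70.55°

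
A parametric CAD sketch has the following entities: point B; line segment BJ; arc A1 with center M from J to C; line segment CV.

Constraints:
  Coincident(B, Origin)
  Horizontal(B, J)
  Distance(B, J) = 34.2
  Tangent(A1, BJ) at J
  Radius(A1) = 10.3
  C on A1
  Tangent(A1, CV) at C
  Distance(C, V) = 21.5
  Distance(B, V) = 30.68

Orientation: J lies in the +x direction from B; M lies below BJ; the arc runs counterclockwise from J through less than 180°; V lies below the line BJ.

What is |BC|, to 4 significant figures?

25.51

B is at the origin; B and J share the same y with |BJ| = 34.2 and J on the +x side, so J = (34.20, 0.000). Tangency of A1 to BJ means the radius MJ is perpendicular to BJ, so M = J + (0, -10.3) = (34.20, -10.30). Since MC ⟂ CV (tangency), |MV| = √(10.3² + 21.5²) = 23.84 regardless of where C sits on A1. So V lies on both circle(B, 30.68) and circle(M, 23.84); the below-BJ intersection is V = (16.27, -26.01). C is the foot of the tangent from V: C = (24.73, -6.246).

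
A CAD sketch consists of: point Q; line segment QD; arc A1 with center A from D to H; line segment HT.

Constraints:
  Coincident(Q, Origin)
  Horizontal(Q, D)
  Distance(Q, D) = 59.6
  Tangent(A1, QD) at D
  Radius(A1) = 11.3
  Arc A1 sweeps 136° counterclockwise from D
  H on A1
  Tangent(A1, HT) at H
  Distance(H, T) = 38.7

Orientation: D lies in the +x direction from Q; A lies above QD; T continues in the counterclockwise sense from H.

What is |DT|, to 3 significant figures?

50.4

Q is at the origin; QD is horizontal with |QD| = 59.6 and D on the +x side, so D = (59.6, 0.00). Tangency of A1 to QD means the radius AD is perpendicular to QD, so A = D + (0, 11.3) = (59.6, 11.3). On A1, D sits at bearing -90° from A; a 136° counterclockwise sweep puts H at bearing 46°, so H = A + 11.3·(cos 46°, sin 46°) = (67.4, 19.4). A1 meets HT tangentially, so AH is at right angles to HT, so HT runs along (−sin 46°, cos 46°); with |HT| = 38.7, T = (39.6, 46.3). Then |DT| = |T − D| = 50.4.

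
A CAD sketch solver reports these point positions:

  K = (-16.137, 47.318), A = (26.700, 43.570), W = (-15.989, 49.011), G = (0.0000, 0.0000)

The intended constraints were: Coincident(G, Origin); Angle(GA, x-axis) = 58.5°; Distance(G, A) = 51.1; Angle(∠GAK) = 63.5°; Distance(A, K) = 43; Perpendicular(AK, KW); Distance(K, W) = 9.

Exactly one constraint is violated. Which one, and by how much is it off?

Distance(K, W) = 9 — off by 7.30.

G = (0.00, 0.00) ✓; GA at 58.50° ✓; |GA| = 51.10 ✓; ∠GAK = 63.50° ✓; |AK| = 43.00 ✓; ∠(AK, KW) = 90.00° ✓; |KW| = 1.699 ✗.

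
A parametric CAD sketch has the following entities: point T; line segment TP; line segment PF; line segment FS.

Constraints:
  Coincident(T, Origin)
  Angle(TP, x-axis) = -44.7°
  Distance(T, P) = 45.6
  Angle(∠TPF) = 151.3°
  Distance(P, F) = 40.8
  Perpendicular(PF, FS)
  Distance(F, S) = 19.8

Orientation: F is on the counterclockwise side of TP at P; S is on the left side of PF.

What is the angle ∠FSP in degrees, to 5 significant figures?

64.113°

∠TPF = 151.3°, so PF runs at -44.7° + (180° − 151.3°) = -16.000° from the x-axis; with |PF| = 40.8, F = P + 40.8·(cos -16.000°, sin -16.000°) = (71.632, -43.321). The perpendicularity gives FS at right angles to PF; with |FS| = 19.8 on the left of PF, S = F + 19.8·(0.27564, 0.96126) = (77.090, -24.288). Then cos ∠FSP = SF·SP / (|SF||SP|), giving 64.113°.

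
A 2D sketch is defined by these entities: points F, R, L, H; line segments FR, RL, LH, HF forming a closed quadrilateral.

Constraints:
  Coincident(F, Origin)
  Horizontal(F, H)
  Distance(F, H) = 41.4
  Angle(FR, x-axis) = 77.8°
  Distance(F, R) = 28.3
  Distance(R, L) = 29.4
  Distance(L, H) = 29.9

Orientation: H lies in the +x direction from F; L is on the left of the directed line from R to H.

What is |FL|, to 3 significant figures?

45.9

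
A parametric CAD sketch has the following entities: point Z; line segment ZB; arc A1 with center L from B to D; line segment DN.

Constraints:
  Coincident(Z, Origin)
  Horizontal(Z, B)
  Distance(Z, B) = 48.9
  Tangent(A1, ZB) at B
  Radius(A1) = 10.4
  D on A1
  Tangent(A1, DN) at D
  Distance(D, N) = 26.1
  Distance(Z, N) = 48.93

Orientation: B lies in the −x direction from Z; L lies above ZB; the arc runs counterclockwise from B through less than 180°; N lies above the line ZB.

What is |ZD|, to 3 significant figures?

39.6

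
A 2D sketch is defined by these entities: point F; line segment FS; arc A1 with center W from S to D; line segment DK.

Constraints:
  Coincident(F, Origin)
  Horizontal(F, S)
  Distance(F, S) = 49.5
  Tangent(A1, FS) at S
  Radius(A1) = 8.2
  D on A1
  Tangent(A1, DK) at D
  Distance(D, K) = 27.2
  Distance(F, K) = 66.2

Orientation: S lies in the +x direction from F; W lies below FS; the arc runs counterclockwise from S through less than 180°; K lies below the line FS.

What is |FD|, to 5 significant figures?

44.060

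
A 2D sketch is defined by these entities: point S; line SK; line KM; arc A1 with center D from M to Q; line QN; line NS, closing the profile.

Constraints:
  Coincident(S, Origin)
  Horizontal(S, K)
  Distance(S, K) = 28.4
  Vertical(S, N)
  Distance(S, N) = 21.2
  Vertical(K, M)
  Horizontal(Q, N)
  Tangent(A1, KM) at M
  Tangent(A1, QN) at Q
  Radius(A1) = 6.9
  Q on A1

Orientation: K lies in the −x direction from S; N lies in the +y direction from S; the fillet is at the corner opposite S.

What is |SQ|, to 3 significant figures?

30.2

S is at the origin; S and K share the same y with |SK| = 28.4 and K on the −x side, so K = (-28.4, 0.00). SN is vertical with |SN| = 21.2 and N on the +y side, so N = (0.00, 21.2). The virtual corner opposite S is at (-28.4, 21.2). Tangency of A1 to KM means the radius DM is perpendicular to KM and since A1 is tangent to QN there, DQ ⟂ QN, with radius 6.9, so the center D sits 6.9 in from both sides at D = (-21.5, 14.3). That places the tangent points at M = (-28.4, 14.3) on KM and Q = (-21.5, 21.2) on QN. Then |SQ| = |Q − S| = 30.2.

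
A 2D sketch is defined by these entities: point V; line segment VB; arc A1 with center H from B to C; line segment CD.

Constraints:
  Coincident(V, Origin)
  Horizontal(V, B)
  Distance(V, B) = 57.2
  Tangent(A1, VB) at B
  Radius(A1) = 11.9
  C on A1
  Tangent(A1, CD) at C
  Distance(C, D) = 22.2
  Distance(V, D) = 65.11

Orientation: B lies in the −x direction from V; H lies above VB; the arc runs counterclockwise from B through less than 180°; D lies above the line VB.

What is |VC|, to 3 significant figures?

48.7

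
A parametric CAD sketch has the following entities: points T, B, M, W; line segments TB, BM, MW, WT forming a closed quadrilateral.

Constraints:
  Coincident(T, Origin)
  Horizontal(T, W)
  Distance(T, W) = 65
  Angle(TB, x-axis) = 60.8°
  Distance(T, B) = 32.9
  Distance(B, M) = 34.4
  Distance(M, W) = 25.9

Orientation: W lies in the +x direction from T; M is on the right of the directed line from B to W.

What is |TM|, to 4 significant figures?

39.47

Checks: |BM| = 34.40 ✓; |MW| = 25.90 ✓.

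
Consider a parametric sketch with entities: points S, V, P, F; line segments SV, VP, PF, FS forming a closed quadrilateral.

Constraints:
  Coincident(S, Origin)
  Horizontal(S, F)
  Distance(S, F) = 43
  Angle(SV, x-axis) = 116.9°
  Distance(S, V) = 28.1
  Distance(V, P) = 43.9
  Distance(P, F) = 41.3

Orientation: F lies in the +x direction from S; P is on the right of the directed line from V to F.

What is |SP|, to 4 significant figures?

15.96

S is at the origin; S and F share the same y with |SF| = 43.0 and F in +x, so F = (43.0, 0). SV runs at 116.9° with |SV| = 28.1, so V = (-12.71, 25.06). P is determined by |VP| = 43.9 and |PF| = 41.3 together: it lies at the intersection of circle(V, 43.9) and circle(F, 41.3). With |VF| = 61.09, the foot of the radical line on VF is 32.36 from V and the perpendicular offset is √(43.9² − 32.36²) = 29.67. Taking the right-of-VF solution: P = (4.627, -15.27).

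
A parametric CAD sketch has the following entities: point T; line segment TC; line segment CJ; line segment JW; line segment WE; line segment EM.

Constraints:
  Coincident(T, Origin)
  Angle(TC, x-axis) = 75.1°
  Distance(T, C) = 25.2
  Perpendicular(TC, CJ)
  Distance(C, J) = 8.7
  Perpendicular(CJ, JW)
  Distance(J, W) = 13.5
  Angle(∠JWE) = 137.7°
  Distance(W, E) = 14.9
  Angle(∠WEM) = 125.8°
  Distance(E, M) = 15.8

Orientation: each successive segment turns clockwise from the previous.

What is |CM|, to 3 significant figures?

28.4

T is at the origin; TC runs at 75.1° with length 25.2, so C = (6.48, 24.4). The perpendicularity gives CJ at right angles to TC, so CJ runs at -14.9°; with |CJ| = 8.7, J = (14.9, 22.1). The perpendicularity gives JW at right angles to CJ, so JW runs at -105°; with |JW| = 13.5, W = (11.4, 9.07). ∠JWE = 137.7° gives WE at -147° from the x-axis; with |WE| = 14.9, E = (-1.11, 0.998). ∠WEM = 125.8° gives EM at 159° from the x-axis; with |EM| = 15.8, M = (-15.8, 6.76). Then |CM| = |M − C| = 28.4.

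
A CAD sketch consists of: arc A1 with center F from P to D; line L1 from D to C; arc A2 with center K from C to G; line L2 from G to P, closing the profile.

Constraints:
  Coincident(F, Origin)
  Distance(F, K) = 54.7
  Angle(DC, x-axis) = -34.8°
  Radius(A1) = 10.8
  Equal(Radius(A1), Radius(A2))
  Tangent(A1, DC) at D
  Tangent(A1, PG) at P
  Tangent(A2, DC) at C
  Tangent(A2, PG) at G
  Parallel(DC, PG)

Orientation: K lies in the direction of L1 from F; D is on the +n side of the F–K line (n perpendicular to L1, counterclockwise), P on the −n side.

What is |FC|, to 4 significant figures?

55.76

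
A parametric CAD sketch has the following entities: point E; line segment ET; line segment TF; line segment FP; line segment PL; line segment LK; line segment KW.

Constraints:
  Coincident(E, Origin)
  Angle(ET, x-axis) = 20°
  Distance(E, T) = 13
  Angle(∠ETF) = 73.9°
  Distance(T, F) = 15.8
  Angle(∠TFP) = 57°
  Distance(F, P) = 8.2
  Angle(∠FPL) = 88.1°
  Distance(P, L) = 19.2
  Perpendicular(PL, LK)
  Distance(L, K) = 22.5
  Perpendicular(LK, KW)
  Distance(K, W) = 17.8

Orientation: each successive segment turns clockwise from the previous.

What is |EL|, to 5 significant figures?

18.433

E is at the origin; ET runs at 20.0° with length 13.0, so T = (12.216, 4.4463). ∠ETF = 73.9° gives TF at -86.100° from the x-axis; with |TF| = 15.8, F = (13.291, -11.317). ∠TFP = 57.0° gives FP at 150.90° from the x-axis; with |FP| = 8.2, P = (6.1257, -7.3292). ∠FPL = 88.1° gives PL at 59.000° from the x-axis; with |PL| = 19.2, L = (16.014, 9.1284). Then |EL| = |L − E| = 18.433.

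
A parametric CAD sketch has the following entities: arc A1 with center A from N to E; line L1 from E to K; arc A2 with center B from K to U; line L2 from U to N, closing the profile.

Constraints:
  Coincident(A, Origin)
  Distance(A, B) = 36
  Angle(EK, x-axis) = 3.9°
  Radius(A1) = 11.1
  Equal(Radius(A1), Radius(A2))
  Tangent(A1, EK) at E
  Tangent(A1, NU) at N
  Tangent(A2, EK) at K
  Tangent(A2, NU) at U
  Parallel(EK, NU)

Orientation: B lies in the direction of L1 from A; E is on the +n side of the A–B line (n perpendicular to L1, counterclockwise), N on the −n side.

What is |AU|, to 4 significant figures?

37.67

The slot axis is L1's direction at 3.9°, so u = (cos 3.9°, sin 3.9°) = (0.9977, 0.06802) and n = (−sin 3.9°, cos 3.9°) = (-0.06802, 0.9977). A is at the origin and B lies 36.0 along u from A, so B = 36.0·u = (35.92, 2.449). Tangency of A1 to both parallel lines with radius 11.1 puts E and N at A ± 11.1·n: E = (-0.7550, 11.07), N = (0.7550, -11.07). Equal radii place K and U the same way about B: K = B + 11.1·n = (35.16, 13.52), U = B − 11.1·n = (36.67, -8.626). Then |AU| = |U − A| = 37.67.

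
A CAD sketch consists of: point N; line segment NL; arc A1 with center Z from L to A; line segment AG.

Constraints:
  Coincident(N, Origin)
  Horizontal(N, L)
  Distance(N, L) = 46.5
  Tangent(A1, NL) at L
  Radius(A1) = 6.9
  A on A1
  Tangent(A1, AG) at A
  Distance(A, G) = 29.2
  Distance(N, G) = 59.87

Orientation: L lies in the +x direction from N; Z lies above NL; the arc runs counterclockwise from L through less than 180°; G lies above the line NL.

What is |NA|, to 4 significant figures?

53.90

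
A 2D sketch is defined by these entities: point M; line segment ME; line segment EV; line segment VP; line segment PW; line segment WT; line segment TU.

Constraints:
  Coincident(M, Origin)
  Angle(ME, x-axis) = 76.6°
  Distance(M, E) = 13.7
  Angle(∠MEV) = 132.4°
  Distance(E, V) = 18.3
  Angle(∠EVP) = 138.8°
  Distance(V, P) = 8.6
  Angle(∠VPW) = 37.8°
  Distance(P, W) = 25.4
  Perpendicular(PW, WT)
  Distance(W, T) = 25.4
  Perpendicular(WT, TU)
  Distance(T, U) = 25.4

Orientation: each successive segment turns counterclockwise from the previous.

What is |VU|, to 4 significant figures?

21.25

M is at the origin; ME runs at 76.6° with length 13.7, so E = (3.175, 13.33). ∠MEV = 132.4° gives EV at 124.2° from the x-axis; with |EV| = 18.3, V = (-7.111, 28.46). ∠EVP = 138.8° gives VP at 165.4° from the x-axis; with |VP| = 8.6, P = (-15.43, 30.63). ∠VPW = 37.8° gives PW at -52.40° from the x-axis; with |PW| = 25.4, W = (0.06421, 10.51). The perpendicularity gives WT at right angles to PW, so WT runs at 37.60°; with |WT| = 25.4, T = (20.19, 26.00). WT ⟂ TU, so TU runs at 127.6°; with |TU| = 25.4, U = (4.691, 46.13). Then |VU| = |U − V| = 21.25.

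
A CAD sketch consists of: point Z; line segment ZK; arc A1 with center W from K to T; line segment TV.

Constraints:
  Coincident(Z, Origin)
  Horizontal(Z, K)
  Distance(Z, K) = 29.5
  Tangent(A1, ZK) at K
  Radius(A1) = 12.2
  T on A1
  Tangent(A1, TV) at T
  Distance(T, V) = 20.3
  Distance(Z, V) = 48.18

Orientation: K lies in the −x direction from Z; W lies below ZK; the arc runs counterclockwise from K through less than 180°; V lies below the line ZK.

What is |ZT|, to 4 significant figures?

44.12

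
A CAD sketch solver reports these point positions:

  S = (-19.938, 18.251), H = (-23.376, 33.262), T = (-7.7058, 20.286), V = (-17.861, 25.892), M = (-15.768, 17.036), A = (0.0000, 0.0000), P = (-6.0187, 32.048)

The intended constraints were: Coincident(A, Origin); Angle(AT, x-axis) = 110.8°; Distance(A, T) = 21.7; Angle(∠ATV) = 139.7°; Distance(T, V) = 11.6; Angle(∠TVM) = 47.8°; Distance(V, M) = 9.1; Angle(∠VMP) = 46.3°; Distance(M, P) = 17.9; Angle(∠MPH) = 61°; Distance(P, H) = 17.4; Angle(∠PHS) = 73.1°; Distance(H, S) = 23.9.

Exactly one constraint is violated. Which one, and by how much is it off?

Distance(H, S) = 23.9 — off by 8.50.

A = (0.00, 0.00) ✓; AT at 110.8° ✓; |AT| = 21.70 ✓; ∠ATV = 139.7° ✓; |TV| = 11.60 ✓; ∠TVM = 47.80° ✓; |VM| = 9.100 ✓; ∠VMP = 46.30° ✓; |MP| = 17.90 ✓; ∠MPH = 61.00° ✓; |PH| = 17.40 ✓; ∠PHS = 73.10° ✓; |HS| = 15.40 ✗.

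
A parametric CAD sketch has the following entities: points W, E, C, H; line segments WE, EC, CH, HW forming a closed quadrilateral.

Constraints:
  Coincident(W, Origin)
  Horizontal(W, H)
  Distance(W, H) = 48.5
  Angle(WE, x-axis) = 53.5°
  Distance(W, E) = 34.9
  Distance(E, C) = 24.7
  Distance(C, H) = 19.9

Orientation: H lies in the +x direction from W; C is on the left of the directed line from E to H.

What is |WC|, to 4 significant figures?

47.96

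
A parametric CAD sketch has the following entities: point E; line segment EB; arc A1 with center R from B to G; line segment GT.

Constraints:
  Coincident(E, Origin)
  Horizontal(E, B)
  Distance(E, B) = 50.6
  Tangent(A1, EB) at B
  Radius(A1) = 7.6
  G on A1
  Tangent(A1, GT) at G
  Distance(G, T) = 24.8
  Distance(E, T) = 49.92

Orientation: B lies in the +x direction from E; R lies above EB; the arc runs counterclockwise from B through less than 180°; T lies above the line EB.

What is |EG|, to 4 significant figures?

57.59

Checks: ∠(RB, BE) = 90.00° ✓; |RG| = 7.600 ✓; ∠(RG, GT) = 90.00° ✓; |GT| = 24.80 ✓; |ET| = 49.92 ✓.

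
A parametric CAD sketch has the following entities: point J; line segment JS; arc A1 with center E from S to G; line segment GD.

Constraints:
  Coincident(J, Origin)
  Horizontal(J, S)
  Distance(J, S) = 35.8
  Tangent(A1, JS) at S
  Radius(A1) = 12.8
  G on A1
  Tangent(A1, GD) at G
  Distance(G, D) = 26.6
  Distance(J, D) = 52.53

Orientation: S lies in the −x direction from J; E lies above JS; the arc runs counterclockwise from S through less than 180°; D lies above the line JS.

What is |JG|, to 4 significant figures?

28.86

J is at the origin; JS is horizontal with |JS| = 35.8 and S on the −x side, so S = (-35.80, 0.000). Since A1 is tangent to JS there, ES ⟂ JS, so E = S + (0, 12.8) = (-35.80, 12.80). Since EG ⟂ GD (tangency), |ED| = √(12.8² + 26.6²) = 29.52 regardless of where G sits on A1. So D lies on both circle(J, 52.53) and circle(E, 29.52); the above-JS intersection is D = (-31.54, 42.01). G is the foot of the tangent from D: G = (-23.59, 16.63).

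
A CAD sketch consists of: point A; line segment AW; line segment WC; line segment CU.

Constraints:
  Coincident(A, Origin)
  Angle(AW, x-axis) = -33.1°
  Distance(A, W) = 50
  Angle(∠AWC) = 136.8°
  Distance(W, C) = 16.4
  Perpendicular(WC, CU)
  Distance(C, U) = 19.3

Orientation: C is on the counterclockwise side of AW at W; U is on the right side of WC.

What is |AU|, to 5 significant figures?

75.221

∠AWC = 136.8°, so WC runs at -33.1° + (180° − 136.8°) = 10.100° from the x-axis; with |WC| = 16.4, C = W + 16.4·(cos 10.100°, sin 10.100°) = (58.032, -24.429). The perpendicularity gives CU at right angles to WC; with |CU| = 19.3 on the right of WC, U = C + 19.3·(0.17537, -0.98450) = (61.416, -43.430). Then |AU| = |U − A| = 75.221.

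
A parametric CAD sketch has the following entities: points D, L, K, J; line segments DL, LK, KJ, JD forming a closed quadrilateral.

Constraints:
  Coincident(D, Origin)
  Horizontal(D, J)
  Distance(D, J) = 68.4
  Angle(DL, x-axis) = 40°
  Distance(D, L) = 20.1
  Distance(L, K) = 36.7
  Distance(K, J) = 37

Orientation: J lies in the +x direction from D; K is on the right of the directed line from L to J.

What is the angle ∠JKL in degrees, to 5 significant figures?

95.500°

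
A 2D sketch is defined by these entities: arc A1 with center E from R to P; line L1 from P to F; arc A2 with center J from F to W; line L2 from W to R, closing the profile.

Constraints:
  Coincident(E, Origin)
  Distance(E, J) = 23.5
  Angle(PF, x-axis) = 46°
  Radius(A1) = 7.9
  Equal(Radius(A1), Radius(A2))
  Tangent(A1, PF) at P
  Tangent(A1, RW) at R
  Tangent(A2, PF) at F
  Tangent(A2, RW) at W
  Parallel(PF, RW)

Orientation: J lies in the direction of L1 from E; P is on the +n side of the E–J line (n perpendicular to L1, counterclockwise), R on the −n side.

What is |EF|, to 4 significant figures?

24.79

Tangency of A1 to both parallel lines with radius 7.9 puts P and R at E ± 7.9·n: P = (-5.683, 5.488), R = (5.683, -5.488). Equal radii place F and W the same way about J: F = J + 7.9·n = (10.64, 22.39), W = J − 7.9·n = (22.01, 11.42). Then |EF| = |F − E| = 24.79.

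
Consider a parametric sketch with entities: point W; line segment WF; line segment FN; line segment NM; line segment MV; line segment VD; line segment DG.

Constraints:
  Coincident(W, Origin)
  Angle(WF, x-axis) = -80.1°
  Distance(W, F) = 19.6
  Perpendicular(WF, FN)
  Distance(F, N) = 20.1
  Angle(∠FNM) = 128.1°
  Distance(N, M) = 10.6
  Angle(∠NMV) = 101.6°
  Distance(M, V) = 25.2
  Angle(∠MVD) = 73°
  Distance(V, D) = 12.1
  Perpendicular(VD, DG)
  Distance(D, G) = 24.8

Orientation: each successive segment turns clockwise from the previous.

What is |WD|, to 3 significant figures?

4.41

∠NMV = 101.6° gives MV at 59.6° from the x-axis; with |MV| = 25.2, V = (-11.6, 6.06). ∠MVD = 73.0° gives VD at -47.4° from the x-axis; with |VD| = 12.1, D = (-3.37, -2.84). Then |WD| = |D − W| = 4.41.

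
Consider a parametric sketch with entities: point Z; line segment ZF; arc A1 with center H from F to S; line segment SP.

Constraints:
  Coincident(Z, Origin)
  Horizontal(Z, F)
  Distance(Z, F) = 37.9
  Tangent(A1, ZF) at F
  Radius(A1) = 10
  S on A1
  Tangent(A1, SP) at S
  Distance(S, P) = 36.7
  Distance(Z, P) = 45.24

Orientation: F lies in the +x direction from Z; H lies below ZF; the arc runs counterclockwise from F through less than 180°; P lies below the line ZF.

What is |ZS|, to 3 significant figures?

29.2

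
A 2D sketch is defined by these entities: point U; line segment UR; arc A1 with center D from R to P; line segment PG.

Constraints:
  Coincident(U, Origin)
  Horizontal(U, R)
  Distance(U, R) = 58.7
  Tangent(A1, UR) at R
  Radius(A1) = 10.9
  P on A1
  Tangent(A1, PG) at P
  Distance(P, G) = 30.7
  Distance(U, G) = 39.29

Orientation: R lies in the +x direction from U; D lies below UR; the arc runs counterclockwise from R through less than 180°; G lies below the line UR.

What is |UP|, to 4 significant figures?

50.89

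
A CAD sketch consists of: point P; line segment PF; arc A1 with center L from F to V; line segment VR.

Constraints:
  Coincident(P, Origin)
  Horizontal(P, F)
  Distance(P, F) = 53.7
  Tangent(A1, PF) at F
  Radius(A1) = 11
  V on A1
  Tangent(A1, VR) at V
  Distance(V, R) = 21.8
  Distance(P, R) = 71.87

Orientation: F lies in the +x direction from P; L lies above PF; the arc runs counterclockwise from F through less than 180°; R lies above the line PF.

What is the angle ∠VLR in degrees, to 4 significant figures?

63.23°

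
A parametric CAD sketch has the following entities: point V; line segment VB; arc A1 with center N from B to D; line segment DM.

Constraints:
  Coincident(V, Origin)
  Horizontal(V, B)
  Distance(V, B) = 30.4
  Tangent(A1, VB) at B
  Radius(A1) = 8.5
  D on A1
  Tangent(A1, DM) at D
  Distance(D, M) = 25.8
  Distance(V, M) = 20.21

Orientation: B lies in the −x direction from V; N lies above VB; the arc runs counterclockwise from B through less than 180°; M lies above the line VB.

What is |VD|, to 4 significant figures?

24.81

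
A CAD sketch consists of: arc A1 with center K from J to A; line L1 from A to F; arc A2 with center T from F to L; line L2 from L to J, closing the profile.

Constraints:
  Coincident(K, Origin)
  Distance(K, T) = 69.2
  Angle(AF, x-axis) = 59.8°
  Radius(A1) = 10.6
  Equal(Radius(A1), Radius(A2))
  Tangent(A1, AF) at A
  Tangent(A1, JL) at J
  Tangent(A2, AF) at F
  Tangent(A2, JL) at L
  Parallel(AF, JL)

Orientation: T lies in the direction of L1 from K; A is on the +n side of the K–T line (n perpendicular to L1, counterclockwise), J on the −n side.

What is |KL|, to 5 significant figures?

70.007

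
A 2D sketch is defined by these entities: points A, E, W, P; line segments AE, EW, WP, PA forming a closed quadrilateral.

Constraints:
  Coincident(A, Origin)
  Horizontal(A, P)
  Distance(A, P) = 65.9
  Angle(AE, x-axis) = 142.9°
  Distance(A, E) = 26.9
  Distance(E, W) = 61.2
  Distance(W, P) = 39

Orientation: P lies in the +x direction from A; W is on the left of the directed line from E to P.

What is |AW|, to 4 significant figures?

47.63

A is at the origin; AP is horizontal with |AP| = 65.9 and P in +x, so P = (65.9, 0). AE runs at 142.9° with |AE| = 26.9, so E = (-21.46, 16.23). W is determined by |EW| = 61.2 and |WP| = 39.0 together: it lies at the intersection of circle(E, 61.2) and circle(P, 39.0). With |EP| = 88.85, the foot of the radical line on EP is 56.94 from E and the perpendicular offset is √(61.2² − 56.94²) = 22.43. Taking the left-of-EP solution: W = (38.63, 27.88).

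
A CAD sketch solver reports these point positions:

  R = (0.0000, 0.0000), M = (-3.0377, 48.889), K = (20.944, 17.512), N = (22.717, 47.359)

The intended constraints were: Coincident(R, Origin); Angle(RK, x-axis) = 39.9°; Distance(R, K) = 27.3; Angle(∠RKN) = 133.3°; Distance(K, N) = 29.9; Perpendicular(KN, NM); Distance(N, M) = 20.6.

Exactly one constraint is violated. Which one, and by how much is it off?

Distance(N, M) = 20.6 — off by 5.20.

R = (0.00, 0.00) ✓; RK at 39.90° ✓; |RK| = 27.30 ✓; ∠RKN = 133.3° ✓; |KN| = 29.90 ✓; ∠(KN, NM) = 90.00° ✓; |NM| = 25.80 ✗.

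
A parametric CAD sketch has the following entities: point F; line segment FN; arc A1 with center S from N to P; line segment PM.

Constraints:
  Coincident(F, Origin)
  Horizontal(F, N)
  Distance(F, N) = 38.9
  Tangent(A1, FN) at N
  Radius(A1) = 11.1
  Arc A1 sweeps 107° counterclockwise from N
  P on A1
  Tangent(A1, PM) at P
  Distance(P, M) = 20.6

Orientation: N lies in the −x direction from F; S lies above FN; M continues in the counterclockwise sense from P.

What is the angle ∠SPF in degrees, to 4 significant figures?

136.1°

A1 meets FN tangentially, so SN is at right angles to FN, so S = N + (0, 11.1) = (-38.90, 11.10). On A1, N sits at bearing -90° from S; a 107° counterclockwise sweep puts P at bearing 17°, so P = S + 11.1·(cos 17°, sin 17°) = (-28.29, 14.35). Then cos ∠SPF = PS·PF / (|PS||PF|), giving 136.1°.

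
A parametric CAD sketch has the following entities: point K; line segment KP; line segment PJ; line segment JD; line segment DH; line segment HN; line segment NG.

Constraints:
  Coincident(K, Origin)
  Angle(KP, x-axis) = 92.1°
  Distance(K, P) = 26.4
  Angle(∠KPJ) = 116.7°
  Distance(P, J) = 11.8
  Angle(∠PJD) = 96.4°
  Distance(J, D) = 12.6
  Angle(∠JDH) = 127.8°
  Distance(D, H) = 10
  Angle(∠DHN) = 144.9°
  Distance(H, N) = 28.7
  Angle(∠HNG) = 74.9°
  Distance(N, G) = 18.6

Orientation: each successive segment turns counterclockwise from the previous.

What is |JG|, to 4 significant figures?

32.63

∠DHN = 144.9° gives HN at -33.70° from the x-axis; with |HN| = 28.7, N = (9.307, -4.753). ∠HNG = 74.9° gives NG at 71.40° from the x-axis; with |NG| = 18.6, G = (15.24, 12.88). Then |JG| = |G − J| = 32.63.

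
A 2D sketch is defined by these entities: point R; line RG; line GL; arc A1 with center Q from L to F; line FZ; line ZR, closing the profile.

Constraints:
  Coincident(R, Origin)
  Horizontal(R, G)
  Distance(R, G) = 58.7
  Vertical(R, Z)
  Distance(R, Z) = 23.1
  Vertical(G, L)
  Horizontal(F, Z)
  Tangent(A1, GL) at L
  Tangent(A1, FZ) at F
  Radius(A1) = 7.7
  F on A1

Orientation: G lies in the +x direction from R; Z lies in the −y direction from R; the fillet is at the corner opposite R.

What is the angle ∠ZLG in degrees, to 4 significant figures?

97.47°

R is at the origin; R and G share the same y with |RG| = 58.7 and G on the +x side, so G = (58.70, 0.000). R and Z share the same x with |RZ| = 23.1 and Z on the −y side, so Z = (0.000, -23.10). The virtual corner opposite R is at (58.70, -23.10). Tangency of A1 to GL means the radius QL is perpendicular to GL and A1 meets FZ tangentially, so QF is at right angles to FZ, with radius 7.7, so the center Q sits 7.7 in from both sides at Q = (51.00, -15.40). That places the tangent points at L = (58.70, -15.40) on GL and F = (51.00, -23.10) on FZ. Then cos ∠ZLG = LZ·LG / (|LZ||LG|), giving 97.47°.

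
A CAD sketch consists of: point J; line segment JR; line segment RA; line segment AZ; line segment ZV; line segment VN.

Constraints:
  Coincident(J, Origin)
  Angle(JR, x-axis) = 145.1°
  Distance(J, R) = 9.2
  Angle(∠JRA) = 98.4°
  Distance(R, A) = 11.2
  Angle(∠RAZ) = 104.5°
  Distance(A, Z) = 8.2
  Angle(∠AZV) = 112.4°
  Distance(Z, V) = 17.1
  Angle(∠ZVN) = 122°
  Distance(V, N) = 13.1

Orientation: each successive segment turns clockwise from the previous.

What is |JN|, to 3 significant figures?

12.1

J is at the origin; JR runs at 145.1° with length 9.2, so R = (-7.55, 5.26). ∠JRA = 98.4° gives RA at 63.5° from the x-axis; with |RA| = 11.2, A = (-2.55, 15.3). ∠RAZ = 104.5° gives AZ at -12.0° from the x-axis; with |AZ| = 8.2, Z = (5.47, 13.6). ∠AZV = 112.4° gives ZV at -79.6° from the x-axis; with |ZV| = 17.1, V = (8.56, -3.24). ∠ZVN = 122.0° gives VN at -138° from the x-axis; with |VN| = 13.1, N = (-1.11, -12.1). Then |JN| = |N − J| = 12.1.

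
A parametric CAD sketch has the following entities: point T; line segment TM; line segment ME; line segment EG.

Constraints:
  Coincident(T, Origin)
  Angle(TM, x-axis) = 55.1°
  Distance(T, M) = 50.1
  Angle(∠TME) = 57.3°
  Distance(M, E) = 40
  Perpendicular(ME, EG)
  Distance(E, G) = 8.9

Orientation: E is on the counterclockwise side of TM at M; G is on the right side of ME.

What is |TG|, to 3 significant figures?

52.7

T is at the origin; TM runs at 55.1° with length 50.1, so M = 50.1·(cos 55.1°, sin 55.1°) = (28.7, 41.1). ∠TME = 57.3°, so ME runs at 55.1° + (180° − 57.3°) = 178° from the x-axis; with |ME| = 40.0, E = M + 40.0·(cos 178°, sin 178°) = (-11.3, 42.6). ME ⟂ EG; with |EG| = 8.9 on the right of ME, G = E + 8.9·(0.0384, 0.999) = (-11.0, 51.5). Then |TG| = |G − T| = 52.7.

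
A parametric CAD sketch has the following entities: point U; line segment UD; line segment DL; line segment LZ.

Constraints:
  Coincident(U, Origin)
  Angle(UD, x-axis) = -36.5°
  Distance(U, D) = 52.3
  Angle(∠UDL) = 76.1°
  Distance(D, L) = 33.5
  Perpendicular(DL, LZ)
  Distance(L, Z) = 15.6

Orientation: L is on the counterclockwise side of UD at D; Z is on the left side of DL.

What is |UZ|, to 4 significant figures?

40.93

∠UDL = 76.1°, so DL runs at -36.5° + (180° − 76.1°) = 67.40° from the x-axis; with |DL| = 33.5, L = D + 33.5·(cos 67.40°, sin 67.40°) = (54.92, -0.1817). DL ⟂ LZ; with |LZ| = 15.6 on the left of DL, Z = L + 15.6·(-0.9232, 0.3843) = (40.51, 5.813). Then |UZ| = |Z − U| = 40.93.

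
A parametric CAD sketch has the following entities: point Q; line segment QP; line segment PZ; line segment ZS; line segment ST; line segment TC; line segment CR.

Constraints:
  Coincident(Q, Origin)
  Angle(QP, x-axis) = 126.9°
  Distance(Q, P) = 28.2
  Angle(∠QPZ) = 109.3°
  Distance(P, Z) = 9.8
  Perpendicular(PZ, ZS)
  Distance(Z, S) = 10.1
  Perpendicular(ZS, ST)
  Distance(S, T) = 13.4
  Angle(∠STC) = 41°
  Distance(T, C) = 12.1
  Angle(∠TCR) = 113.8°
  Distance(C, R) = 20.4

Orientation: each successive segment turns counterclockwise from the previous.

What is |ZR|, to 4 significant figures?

17.86

Q is at the origin; QP runs at 126.9° with length 28.2, so P = (-16.93, 22.55). ∠QPZ = 109.3° gives PZ at -162.4° from the x-axis; with |PZ| = 9.8, Z = (-26.27, 19.59). PZ is perpendicular to ZS, so ZS runs at -72.40°; with |ZS| = 10.1, S = (-23.22, 9.961). ZS is perpendicular to ST, so ST runs at 17.60°; with |ST| = 13.4, T = (-10.45, 14.01). ∠STC = 41.0° gives TC at 156.6° from the x-axis; with |TC| = 12.1, C = (-21.55, 18.82). ∠TCR = 113.8° gives CR at -137.2° from the x-axis; with |CR| = 20.4, R = (-36.52, 4.957). Then |ZR| = |R − Z| = 17.86.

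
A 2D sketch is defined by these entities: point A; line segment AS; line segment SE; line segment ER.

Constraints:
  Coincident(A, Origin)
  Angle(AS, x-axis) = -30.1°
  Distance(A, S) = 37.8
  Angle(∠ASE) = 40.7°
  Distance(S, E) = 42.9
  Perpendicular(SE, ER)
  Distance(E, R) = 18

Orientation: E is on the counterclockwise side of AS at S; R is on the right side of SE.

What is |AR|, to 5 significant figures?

44.965

∠ASE = 40.7°, so SE runs at -30.1° + (180° − 40.7°) = 109.20° from the x-axis; with |SE| = 42.9, E = S + 42.9·(cos 109.20°, sin 109.20°) = (18.594, 21.557). The perpendicularity gives ER at right angles to SE; with |ER| = 18.0 on the right of SE, R = E + 18.0·(0.94438, 0.32887) = (35.593, 27.476). Then |AR| = |R − A| = 44.965.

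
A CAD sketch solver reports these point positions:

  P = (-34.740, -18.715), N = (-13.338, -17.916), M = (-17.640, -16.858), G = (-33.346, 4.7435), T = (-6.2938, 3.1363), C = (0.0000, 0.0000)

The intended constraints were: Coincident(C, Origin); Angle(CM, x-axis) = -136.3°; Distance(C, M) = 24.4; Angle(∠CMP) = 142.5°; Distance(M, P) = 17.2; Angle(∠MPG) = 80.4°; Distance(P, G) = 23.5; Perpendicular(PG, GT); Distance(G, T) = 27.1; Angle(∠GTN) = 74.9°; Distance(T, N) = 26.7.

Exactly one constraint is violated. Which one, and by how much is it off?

Distance(T, N) = 26.7 — off by 4.50.

C = (0.00, 0.00) ✓; CM at -136.3° ✓; |CM| = 24.40 ✓; ∠CMP = 142.5° ✓; |MP| = 17.20 ✓; ∠MPG = 80.40° ✓; |PG| = 23.50 ✓; ∠(PG, GT) = 90.00° ✓; |GT| = 27.10 ✓; ∠GTN = 74.90° ✓; |TN| = 22.20 ✗.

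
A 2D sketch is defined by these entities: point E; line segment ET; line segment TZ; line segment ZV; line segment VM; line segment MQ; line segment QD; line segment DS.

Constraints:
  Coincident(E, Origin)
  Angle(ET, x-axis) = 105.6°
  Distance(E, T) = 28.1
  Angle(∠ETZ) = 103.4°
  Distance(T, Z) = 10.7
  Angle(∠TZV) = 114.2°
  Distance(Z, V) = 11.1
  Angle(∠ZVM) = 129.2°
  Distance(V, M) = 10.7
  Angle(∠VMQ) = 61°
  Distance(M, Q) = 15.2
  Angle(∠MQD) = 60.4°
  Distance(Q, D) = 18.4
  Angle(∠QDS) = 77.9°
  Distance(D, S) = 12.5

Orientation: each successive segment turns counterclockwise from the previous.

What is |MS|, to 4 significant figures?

8.331

∠MQD = 60.4° gives QD at 177.4° from the x-axis; with |QD| = 18.4, D = (-27.53, 20.68). ∠QDS = 77.9° gives DS at -80.50° from the x-axis; with |DS| = 12.5, S = (-25.47, 8.354). Then |MS| = |S − M| = 8.331.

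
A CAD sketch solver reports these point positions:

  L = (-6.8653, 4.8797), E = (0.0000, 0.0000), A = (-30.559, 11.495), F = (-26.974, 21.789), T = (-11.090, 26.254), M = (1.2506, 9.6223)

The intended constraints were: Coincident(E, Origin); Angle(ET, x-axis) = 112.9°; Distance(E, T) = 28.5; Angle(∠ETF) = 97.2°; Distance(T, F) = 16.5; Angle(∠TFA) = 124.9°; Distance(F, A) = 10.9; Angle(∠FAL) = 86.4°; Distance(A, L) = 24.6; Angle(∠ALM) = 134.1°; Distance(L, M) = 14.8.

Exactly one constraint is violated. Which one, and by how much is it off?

Distance(L, M) = 14.8 — off by 5.40.

E = (0.00, 0.00) ✓; ET at 112.9° ✓; |ET| = 28.50 ✓; ∠ETF = 97.20° ✓; |TF| = 16.50 ✓; ∠TFA = 124.9° ✓; |FA| = 10.90 ✓; ∠FAL = 86.40° ✓; |AL| = 24.60 ✓; ∠ALM = 134.1° ✓; |LM| = 9.400 ✗.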